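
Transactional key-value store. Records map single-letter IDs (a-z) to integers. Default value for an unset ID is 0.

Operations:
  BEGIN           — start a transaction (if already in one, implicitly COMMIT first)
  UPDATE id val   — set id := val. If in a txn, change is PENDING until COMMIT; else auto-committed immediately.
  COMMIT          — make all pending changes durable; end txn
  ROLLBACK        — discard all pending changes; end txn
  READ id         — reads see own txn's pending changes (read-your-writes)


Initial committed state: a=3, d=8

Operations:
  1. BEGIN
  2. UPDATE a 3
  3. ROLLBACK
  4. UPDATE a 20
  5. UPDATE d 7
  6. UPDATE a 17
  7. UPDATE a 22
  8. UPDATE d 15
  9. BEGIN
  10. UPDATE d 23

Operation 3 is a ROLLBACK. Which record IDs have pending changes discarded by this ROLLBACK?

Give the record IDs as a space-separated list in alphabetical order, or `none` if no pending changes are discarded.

Answer: a

Derivation:
Initial committed: {a=3, d=8}
Op 1: BEGIN: in_txn=True, pending={}
Op 2: UPDATE a=3 (pending; pending now {a=3})
Op 3: ROLLBACK: discarded pending ['a']; in_txn=False
Op 4: UPDATE a=20 (auto-commit; committed a=20)
Op 5: UPDATE d=7 (auto-commit; committed d=7)
Op 6: UPDATE a=17 (auto-commit; committed a=17)
Op 7: UPDATE a=22 (auto-commit; committed a=22)
Op 8: UPDATE d=15 (auto-commit; committed d=15)
Op 9: BEGIN: in_txn=True, pending={}
Op 10: UPDATE d=23 (pending; pending now {d=23})
ROLLBACK at op 3 discards: ['a']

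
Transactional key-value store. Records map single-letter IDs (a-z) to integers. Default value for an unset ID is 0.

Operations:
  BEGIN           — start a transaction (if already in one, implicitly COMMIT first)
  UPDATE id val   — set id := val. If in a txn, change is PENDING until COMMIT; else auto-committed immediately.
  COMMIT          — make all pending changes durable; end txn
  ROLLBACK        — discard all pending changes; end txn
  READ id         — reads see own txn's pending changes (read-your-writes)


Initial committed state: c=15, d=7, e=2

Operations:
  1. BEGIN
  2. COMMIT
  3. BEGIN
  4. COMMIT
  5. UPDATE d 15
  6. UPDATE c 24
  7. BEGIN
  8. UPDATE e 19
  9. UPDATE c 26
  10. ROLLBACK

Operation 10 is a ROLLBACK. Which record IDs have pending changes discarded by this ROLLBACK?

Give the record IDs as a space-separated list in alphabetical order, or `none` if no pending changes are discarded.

Initial committed: {c=15, d=7, e=2}
Op 1: BEGIN: in_txn=True, pending={}
Op 2: COMMIT: merged [] into committed; committed now {c=15, d=7, e=2}
Op 3: BEGIN: in_txn=True, pending={}
Op 4: COMMIT: merged [] into committed; committed now {c=15, d=7, e=2}
Op 5: UPDATE d=15 (auto-commit; committed d=15)
Op 6: UPDATE c=24 (auto-commit; committed c=24)
Op 7: BEGIN: in_txn=True, pending={}
Op 8: UPDATE e=19 (pending; pending now {e=19})
Op 9: UPDATE c=26 (pending; pending now {c=26, e=19})
Op 10: ROLLBACK: discarded pending ['c', 'e']; in_txn=False
ROLLBACK at op 10 discards: ['c', 'e']

Answer: c e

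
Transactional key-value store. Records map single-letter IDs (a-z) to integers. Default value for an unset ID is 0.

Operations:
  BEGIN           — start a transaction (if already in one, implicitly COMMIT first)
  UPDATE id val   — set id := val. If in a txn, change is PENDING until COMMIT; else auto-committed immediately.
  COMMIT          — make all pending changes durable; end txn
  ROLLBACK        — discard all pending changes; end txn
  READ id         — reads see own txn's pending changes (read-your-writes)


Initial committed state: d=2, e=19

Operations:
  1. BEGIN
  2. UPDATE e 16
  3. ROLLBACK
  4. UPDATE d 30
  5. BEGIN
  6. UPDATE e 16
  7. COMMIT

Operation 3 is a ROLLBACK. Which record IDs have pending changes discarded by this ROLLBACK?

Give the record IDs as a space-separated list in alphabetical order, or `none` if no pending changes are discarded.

Initial committed: {d=2, e=19}
Op 1: BEGIN: in_txn=True, pending={}
Op 2: UPDATE e=16 (pending; pending now {e=16})
Op 3: ROLLBACK: discarded pending ['e']; in_txn=False
Op 4: UPDATE d=30 (auto-commit; committed d=30)
Op 5: BEGIN: in_txn=True, pending={}
Op 6: UPDATE e=16 (pending; pending now {e=16})
Op 7: COMMIT: merged ['e'] into committed; committed now {d=30, e=16}
ROLLBACK at op 3 discards: ['e']

Answer: e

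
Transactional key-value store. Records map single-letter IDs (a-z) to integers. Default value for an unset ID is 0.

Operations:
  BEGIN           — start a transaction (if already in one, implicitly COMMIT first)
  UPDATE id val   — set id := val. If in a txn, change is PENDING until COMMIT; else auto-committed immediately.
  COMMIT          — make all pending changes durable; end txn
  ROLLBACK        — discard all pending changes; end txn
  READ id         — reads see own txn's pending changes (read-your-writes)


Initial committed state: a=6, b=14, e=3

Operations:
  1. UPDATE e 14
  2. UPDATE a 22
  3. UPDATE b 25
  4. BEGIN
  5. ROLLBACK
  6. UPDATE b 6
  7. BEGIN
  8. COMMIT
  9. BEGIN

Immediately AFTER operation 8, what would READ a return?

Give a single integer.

Initial committed: {a=6, b=14, e=3}
Op 1: UPDATE e=14 (auto-commit; committed e=14)
Op 2: UPDATE a=22 (auto-commit; committed a=22)
Op 3: UPDATE b=25 (auto-commit; committed b=25)
Op 4: BEGIN: in_txn=True, pending={}
Op 5: ROLLBACK: discarded pending []; in_txn=False
Op 6: UPDATE b=6 (auto-commit; committed b=6)
Op 7: BEGIN: in_txn=True, pending={}
Op 8: COMMIT: merged [] into committed; committed now {a=22, b=6, e=14}
After op 8: visible(a) = 22 (pending={}, committed={a=22, b=6, e=14})

Answer: 22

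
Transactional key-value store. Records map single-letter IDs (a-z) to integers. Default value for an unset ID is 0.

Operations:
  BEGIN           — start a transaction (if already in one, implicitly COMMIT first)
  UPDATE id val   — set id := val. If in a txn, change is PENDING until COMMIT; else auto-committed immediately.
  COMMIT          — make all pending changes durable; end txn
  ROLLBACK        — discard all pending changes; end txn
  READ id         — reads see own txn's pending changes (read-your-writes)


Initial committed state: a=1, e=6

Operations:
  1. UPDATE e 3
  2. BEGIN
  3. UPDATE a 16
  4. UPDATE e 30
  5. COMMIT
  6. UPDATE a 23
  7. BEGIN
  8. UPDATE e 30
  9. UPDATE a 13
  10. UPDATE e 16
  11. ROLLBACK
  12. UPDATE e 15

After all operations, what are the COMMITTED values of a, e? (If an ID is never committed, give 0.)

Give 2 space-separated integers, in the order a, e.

Initial committed: {a=1, e=6}
Op 1: UPDATE e=3 (auto-commit; committed e=3)
Op 2: BEGIN: in_txn=True, pending={}
Op 3: UPDATE a=16 (pending; pending now {a=16})
Op 4: UPDATE e=30 (pending; pending now {a=16, e=30})
Op 5: COMMIT: merged ['a', 'e'] into committed; committed now {a=16, e=30}
Op 6: UPDATE a=23 (auto-commit; committed a=23)
Op 7: BEGIN: in_txn=True, pending={}
Op 8: UPDATE e=30 (pending; pending now {e=30})
Op 9: UPDATE a=13 (pending; pending now {a=13, e=30})
Op 10: UPDATE e=16 (pending; pending now {a=13, e=16})
Op 11: ROLLBACK: discarded pending ['a', 'e']; in_txn=False
Op 12: UPDATE e=15 (auto-commit; committed e=15)
Final committed: {a=23, e=15}

Answer: 23 15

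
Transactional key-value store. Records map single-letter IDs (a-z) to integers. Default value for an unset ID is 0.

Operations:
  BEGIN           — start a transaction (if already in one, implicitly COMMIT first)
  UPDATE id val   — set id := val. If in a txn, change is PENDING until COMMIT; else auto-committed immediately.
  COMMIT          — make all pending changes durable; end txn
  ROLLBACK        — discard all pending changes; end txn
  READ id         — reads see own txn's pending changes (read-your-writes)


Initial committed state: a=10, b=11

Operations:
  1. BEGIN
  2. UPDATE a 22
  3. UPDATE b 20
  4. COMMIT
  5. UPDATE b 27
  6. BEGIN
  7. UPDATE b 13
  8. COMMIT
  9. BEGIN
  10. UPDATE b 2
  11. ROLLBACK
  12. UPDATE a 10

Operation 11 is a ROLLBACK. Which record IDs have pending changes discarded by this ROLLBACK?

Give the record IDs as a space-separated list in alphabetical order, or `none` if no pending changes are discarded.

Answer: b

Derivation:
Initial committed: {a=10, b=11}
Op 1: BEGIN: in_txn=True, pending={}
Op 2: UPDATE a=22 (pending; pending now {a=22})
Op 3: UPDATE b=20 (pending; pending now {a=22, b=20})
Op 4: COMMIT: merged ['a', 'b'] into committed; committed now {a=22, b=20}
Op 5: UPDATE b=27 (auto-commit; committed b=27)
Op 6: BEGIN: in_txn=True, pending={}
Op 7: UPDATE b=13 (pending; pending now {b=13})
Op 8: COMMIT: merged ['b'] into committed; committed now {a=22, b=13}
Op 9: BEGIN: in_txn=True, pending={}
Op 10: UPDATE b=2 (pending; pending now {b=2})
Op 11: ROLLBACK: discarded pending ['b']; in_txn=False
Op 12: UPDATE a=10 (auto-commit; committed a=10)
ROLLBACK at op 11 discards: ['b']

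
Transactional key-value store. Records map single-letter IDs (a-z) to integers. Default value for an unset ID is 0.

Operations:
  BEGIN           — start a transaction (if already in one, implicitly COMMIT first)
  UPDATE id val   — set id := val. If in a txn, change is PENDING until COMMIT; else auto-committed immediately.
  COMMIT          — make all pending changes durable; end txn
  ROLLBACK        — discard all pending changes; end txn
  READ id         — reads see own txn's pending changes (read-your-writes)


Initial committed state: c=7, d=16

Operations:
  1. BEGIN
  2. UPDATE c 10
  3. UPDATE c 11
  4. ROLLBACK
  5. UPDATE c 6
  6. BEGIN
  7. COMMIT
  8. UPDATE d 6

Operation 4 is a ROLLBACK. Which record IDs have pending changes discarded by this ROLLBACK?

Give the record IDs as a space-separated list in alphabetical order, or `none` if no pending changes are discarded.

Answer: c

Derivation:
Initial committed: {c=7, d=16}
Op 1: BEGIN: in_txn=True, pending={}
Op 2: UPDATE c=10 (pending; pending now {c=10})
Op 3: UPDATE c=11 (pending; pending now {c=11})
Op 4: ROLLBACK: discarded pending ['c']; in_txn=False
Op 5: UPDATE c=6 (auto-commit; committed c=6)
Op 6: BEGIN: in_txn=True, pending={}
Op 7: COMMIT: merged [] into committed; committed now {c=6, d=16}
Op 8: UPDATE d=6 (auto-commit; committed d=6)
ROLLBACK at op 4 discards: ['c']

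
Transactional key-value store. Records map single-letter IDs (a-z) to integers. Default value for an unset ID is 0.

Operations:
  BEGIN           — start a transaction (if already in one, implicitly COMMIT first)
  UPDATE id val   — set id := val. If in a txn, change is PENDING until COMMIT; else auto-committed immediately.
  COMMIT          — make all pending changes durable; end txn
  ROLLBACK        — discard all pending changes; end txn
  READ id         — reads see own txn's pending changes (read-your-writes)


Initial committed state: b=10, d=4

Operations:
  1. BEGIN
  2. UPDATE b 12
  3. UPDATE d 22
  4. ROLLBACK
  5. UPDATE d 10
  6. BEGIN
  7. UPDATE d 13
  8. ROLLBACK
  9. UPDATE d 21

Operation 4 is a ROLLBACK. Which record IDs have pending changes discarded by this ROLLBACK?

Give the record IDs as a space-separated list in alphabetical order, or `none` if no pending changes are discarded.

Answer: b d

Derivation:
Initial committed: {b=10, d=4}
Op 1: BEGIN: in_txn=True, pending={}
Op 2: UPDATE b=12 (pending; pending now {b=12})
Op 3: UPDATE d=22 (pending; pending now {b=12, d=22})
Op 4: ROLLBACK: discarded pending ['b', 'd']; in_txn=False
Op 5: UPDATE d=10 (auto-commit; committed d=10)
Op 6: BEGIN: in_txn=True, pending={}
Op 7: UPDATE d=13 (pending; pending now {d=13})
Op 8: ROLLBACK: discarded pending ['d']; in_txn=False
Op 9: UPDATE d=21 (auto-commit; committed d=21)
ROLLBACK at op 4 discards: ['b', 'd']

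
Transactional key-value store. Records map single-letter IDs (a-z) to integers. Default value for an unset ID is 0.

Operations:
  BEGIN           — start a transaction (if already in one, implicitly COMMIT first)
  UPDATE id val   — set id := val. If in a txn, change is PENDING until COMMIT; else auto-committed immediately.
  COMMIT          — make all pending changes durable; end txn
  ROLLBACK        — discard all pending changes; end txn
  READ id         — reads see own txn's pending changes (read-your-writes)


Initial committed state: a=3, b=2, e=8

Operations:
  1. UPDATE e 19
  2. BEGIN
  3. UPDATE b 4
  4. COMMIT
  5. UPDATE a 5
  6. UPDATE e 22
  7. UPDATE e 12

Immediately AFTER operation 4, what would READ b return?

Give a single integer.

Initial committed: {a=3, b=2, e=8}
Op 1: UPDATE e=19 (auto-commit; committed e=19)
Op 2: BEGIN: in_txn=True, pending={}
Op 3: UPDATE b=4 (pending; pending now {b=4})
Op 4: COMMIT: merged ['b'] into committed; committed now {a=3, b=4, e=19}
After op 4: visible(b) = 4 (pending={}, committed={a=3, b=4, e=19})

Answer: 4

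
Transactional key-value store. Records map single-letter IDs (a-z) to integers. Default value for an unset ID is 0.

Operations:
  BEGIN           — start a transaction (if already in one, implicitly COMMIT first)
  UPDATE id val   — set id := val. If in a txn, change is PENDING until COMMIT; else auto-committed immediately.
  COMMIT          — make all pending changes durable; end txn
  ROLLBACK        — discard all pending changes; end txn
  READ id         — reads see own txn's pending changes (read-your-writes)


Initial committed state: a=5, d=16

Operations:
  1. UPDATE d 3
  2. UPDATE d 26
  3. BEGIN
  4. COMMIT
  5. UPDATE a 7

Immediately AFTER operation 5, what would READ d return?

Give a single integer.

Answer: 26

Derivation:
Initial committed: {a=5, d=16}
Op 1: UPDATE d=3 (auto-commit; committed d=3)
Op 2: UPDATE d=26 (auto-commit; committed d=26)
Op 3: BEGIN: in_txn=True, pending={}
Op 4: COMMIT: merged [] into committed; committed now {a=5, d=26}
Op 5: UPDATE a=7 (auto-commit; committed a=7)
After op 5: visible(d) = 26 (pending={}, committed={a=7, d=26})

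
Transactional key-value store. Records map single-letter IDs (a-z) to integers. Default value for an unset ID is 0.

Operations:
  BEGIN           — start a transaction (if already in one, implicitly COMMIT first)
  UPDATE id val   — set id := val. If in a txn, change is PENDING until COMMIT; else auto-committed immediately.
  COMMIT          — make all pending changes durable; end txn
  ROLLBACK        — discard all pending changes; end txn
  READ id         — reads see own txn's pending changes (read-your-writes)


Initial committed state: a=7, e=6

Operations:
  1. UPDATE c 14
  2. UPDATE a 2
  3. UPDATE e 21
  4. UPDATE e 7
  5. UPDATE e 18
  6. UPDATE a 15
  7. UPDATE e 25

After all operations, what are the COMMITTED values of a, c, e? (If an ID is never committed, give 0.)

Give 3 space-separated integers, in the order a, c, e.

Initial committed: {a=7, e=6}
Op 1: UPDATE c=14 (auto-commit; committed c=14)
Op 2: UPDATE a=2 (auto-commit; committed a=2)
Op 3: UPDATE e=21 (auto-commit; committed e=21)
Op 4: UPDATE e=7 (auto-commit; committed e=7)
Op 5: UPDATE e=18 (auto-commit; committed e=18)
Op 6: UPDATE a=15 (auto-commit; committed a=15)
Op 7: UPDATE e=25 (auto-commit; committed e=25)
Final committed: {a=15, c=14, e=25}

Answer: 15 14 25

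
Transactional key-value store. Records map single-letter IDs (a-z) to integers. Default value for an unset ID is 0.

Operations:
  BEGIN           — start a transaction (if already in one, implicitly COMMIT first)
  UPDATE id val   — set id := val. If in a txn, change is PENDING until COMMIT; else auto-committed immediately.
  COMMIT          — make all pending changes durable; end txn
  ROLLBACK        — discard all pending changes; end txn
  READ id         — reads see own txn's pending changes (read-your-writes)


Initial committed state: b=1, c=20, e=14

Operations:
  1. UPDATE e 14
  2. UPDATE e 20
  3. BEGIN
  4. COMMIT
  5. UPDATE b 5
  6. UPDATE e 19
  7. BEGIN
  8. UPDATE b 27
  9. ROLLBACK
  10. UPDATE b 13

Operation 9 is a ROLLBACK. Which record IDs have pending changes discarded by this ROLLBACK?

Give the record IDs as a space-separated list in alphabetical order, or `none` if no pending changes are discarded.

Initial committed: {b=1, c=20, e=14}
Op 1: UPDATE e=14 (auto-commit; committed e=14)
Op 2: UPDATE e=20 (auto-commit; committed e=20)
Op 3: BEGIN: in_txn=True, pending={}
Op 4: COMMIT: merged [] into committed; committed now {b=1, c=20, e=20}
Op 5: UPDATE b=5 (auto-commit; committed b=5)
Op 6: UPDATE e=19 (auto-commit; committed e=19)
Op 7: BEGIN: in_txn=True, pending={}
Op 8: UPDATE b=27 (pending; pending now {b=27})
Op 9: ROLLBACK: discarded pending ['b']; in_txn=False
Op 10: UPDATE b=13 (auto-commit; committed b=13)
ROLLBACK at op 9 discards: ['b']

Answer: b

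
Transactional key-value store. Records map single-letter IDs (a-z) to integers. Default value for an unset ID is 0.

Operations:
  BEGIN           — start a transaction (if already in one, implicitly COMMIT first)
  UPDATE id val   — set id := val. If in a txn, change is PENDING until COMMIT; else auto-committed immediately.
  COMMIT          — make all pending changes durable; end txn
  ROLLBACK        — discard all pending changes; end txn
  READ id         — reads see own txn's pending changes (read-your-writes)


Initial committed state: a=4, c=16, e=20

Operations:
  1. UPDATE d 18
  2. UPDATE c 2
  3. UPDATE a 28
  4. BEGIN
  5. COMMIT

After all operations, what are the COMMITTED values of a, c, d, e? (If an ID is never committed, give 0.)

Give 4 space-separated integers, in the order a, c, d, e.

Initial committed: {a=4, c=16, e=20}
Op 1: UPDATE d=18 (auto-commit; committed d=18)
Op 2: UPDATE c=2 (auto-commit; committed c=2)
Op 3: UPDATE a=28 (auto-commit; committed a=28)
Op 4: BEGIN: in_txn=True, pending={}
Op 5: COMMIT: merged [] into committed; committed now {a=28, c=2, d=18, e=20}
Final committed: {a=28, c=2, d=18, e=20}

Answer: 28 2 18 20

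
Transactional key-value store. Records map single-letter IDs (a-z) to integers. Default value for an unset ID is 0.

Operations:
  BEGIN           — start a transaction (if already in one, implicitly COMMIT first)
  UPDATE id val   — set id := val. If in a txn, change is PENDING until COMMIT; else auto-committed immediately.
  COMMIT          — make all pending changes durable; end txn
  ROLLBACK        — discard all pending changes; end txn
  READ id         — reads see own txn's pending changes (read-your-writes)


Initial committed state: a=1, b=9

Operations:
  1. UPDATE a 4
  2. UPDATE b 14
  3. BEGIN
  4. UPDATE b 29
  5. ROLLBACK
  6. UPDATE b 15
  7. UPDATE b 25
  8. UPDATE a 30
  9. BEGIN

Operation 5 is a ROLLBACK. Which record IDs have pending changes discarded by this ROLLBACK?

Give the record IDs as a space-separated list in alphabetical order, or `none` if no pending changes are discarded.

Initial committed: {a=1, b=9}
Op 1: UPDATE a=4 (auto-commit; committed a=4)
Op 2: UPDATE b=14 (auto-commit; committed b=14)
Op 3: BEGIN: in_txn=True, pending={}
Op 4: UPDATE b=29 (pending; pending now {b=29})
Op 5: ROLLBACK: discarded pending ['b']; in_txn=False
Op 6: UPDATE b=15 (auto-commit; committed b=15)
Op 7: UPDATE b=25 (auto-commit; committed b=25)
Op 8: UPDATE a=30 (auto-commit; committed a=30)
Op 9: BEGIN: in_txn=True, pending={}
ROLLBACK at op 5 discards: ['b']

Answer: b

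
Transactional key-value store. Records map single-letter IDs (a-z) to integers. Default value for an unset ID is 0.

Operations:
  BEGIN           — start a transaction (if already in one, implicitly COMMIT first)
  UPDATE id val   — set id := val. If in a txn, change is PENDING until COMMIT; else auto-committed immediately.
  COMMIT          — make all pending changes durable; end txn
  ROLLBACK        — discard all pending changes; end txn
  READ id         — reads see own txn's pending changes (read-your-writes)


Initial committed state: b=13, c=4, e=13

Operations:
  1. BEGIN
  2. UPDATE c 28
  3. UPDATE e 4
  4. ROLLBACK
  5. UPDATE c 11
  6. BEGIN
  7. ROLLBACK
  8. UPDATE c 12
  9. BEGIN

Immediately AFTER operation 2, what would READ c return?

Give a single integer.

Answer: 28

Derivation:
Initial committed: {b=13, c=4, e=13}
Op 1: BEGIN: in_txn=True, pending={}
Op 2: UPDATE c=28 (pending; pending now {c=28})
After op 2: visible(c) = 28 (pending={c=28}, committed={b=13, c=4, e=13})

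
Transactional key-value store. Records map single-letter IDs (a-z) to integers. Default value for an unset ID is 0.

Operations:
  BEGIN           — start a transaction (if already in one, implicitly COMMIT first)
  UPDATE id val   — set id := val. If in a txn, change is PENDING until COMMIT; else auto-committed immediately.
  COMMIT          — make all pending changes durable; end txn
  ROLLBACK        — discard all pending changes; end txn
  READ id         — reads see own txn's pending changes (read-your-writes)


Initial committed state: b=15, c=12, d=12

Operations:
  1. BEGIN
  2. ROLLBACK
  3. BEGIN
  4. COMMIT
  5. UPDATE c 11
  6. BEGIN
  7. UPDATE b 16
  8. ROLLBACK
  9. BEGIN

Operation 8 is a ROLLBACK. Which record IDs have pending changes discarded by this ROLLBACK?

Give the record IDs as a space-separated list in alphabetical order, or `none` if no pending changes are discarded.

Answer: b

Derivation:
Initial committed: {b=15, c=12, d=12}
Op 1: BEGIN: in_txn=True, pending={}
Op 2: ROLLBACK: discarded pending []; in_txn=False
Op 3: BEGIN: in_txn=True, pending={}
Op 4: COMMIT: merged [] into committed; committed now {b=15, c=12, d=12}
Op 5: UPDATE c=11 (auto-commit; committed c=11)
Op 6: BEGIN: in_txn=True, pending={}
Op 7: UPDATE b=16 (pending; pending now {b=16})
Op 8: ROLLBACK: discarded pending ['b']; in_txn=False
Op 9: BEGIN: in_txn=True, pending={}
ROLLBACK at op 8 discards: ['b']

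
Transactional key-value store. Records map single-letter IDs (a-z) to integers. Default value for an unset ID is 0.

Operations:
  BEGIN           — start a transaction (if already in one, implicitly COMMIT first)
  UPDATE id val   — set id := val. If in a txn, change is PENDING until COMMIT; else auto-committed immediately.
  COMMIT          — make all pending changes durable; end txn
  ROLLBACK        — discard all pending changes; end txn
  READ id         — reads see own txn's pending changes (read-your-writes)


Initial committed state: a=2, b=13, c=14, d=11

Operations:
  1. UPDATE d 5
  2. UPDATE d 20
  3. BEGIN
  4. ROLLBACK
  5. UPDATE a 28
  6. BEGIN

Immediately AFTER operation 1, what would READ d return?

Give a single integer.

Initial committed: {a=2, b=13, c=14, d=11}
Op 1: UPDATE d=5 (auto-commit; committed d=5)
After op 1: visible(d) = 5 (pending={}, committed={a=2, b=13, c=14, d=5})

Answer: 5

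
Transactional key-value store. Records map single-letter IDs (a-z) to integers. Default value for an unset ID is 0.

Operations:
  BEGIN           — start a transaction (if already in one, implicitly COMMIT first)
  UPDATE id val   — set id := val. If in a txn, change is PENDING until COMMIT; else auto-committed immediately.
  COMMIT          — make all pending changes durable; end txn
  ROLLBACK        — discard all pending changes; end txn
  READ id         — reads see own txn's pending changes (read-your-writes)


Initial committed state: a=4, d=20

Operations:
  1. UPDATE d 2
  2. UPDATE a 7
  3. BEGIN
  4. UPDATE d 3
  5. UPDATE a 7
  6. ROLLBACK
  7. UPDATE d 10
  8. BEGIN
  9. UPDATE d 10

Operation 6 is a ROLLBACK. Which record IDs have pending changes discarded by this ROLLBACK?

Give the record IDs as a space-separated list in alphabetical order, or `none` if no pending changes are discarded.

Answer: a d

Derivation:
Initial committed: {a=4, d=20}
Op 1: UPDATE d=2 (auto-commit; committed d=2)
Op 2: UPDATE a=7 (auto-commit; committed a=7)
Op 3: BEGIN: in_txn=True, pending={}
Op 4: UPDATE d=3 (pending; pending now {d=3})
Op 5: UPDATE a=7 (pending; pending now {a=7, d=3})
Op 6: ROLLBACK: discarded pending ['a', 'd']; in_txn=False
Op 7: UPDATE d=10 (auto-commit; committed d=10)
Op 8: BEGIN: in_txn=True, pending={}
Op 9: UPDATE d=10 (pending; pending now {d=10})
ROLLBACK at op 6 discards: ['a', 'd']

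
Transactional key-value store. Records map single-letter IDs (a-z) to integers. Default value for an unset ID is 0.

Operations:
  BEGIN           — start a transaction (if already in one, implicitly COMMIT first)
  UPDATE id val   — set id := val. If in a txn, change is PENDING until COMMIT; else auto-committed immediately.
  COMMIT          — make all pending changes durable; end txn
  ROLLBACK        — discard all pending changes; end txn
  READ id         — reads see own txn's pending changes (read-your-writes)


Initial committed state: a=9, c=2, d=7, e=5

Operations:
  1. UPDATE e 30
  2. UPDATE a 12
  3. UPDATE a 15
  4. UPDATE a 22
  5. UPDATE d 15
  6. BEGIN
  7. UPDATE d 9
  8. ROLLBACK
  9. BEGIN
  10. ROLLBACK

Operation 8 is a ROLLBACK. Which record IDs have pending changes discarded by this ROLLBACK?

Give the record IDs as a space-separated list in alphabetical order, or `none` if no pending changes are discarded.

Initial committed: {a=9, c=2, d=7, e=5}
Op 1: UPDATE e=30 (auto-commit; committed e=30)
Op 2: UPDATE a=12 (auto-commit; committed a=12)
Op 3: UPDATE a=15 (auto-commit; committed a=15)
Op 4: UPDATE a=22 (auto-commit; committed a=22)
Op 5: UPDATE d=15 (auto-commit; committed d=15)
Op 6: BEGIN: in_txn=True, pending={}
Op 7: UPDATE d=9 (pending; pending now {d=9})
Op 8: ROLLBACK: discarded pending ['d']; in_txn=False
Op 9: BEGIN: in_txn=True, pending={}
Op 10: ROLLBACK: discarded pending []; in_txn=False
ROLLBACK at op 8 discards: ['d']

Answer: d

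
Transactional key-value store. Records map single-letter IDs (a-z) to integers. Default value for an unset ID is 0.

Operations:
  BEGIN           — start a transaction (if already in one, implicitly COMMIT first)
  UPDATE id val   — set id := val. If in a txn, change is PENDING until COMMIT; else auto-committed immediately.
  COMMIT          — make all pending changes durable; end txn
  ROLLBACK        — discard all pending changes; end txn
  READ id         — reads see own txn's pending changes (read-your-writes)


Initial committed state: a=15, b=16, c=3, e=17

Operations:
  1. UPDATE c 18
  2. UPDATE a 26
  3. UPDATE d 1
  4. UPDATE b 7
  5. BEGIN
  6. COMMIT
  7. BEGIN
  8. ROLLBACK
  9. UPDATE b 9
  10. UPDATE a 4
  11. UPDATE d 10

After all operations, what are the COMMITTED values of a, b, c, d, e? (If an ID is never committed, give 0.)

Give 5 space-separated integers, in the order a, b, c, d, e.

Initial committed: {a=15, b=16, c=3, e=17}
Op 1: UPDATE c=18 (auto-commit; committed c=18)
Op 2: UPDATE a=26 (auto-commit; committed a=26)
Op 3: UPDATE d=1 (auto-commit; committed d=1)
Op 4: UPDATE b=7 (auto-commit; committed b=7)
Op 5: BEGIN: in_txn=True, pending={}
Op 6: COMMIT: merged [] into committed; committed now {a=26, b=7, c=18, d=1, e=17}
Op 7: BEGIN: in_txn=True, pending={}
Op 8: ROLLBACK: discarded pending []; in_txn=False
Op 9: UPDATE b=9 (auto-commit; committed b=9)
Op 10: UPDATE a=4 (auto-commit; committed a=4)
Op 11: UPDATE d=10 (auto-commit; committed d=10)
Final committed: {a=4, b=9, c=18, d=10, e=17}

Answer: 4 9 18 10 17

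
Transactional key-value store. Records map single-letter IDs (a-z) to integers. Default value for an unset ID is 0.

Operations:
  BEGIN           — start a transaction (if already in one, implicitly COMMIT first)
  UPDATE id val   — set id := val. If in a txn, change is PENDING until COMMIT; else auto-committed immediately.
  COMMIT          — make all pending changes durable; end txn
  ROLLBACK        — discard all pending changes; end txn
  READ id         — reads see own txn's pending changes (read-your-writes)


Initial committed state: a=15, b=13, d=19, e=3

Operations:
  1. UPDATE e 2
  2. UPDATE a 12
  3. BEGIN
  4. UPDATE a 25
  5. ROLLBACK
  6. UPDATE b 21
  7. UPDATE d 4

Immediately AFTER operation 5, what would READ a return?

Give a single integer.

Initial committed: {a=15, b=13, d=19, e=3}
Op 1: UPDATE e=2 (auto-commit; committed e=2)
Op 2: UPDATE a=12 (auto-commit; committed a=12)
Op 3: BEGIN: in_txn=True, pending={}
Op 4: UPDATE a=25 (pending; pending now {a=25})
Op 5: ROLLBACK: discarded pending ['a']; in_txn=False
After op 5: visible(a) = 12 (pending={}, committed={a=12, b=13, d=19, e=2})

Answer: 12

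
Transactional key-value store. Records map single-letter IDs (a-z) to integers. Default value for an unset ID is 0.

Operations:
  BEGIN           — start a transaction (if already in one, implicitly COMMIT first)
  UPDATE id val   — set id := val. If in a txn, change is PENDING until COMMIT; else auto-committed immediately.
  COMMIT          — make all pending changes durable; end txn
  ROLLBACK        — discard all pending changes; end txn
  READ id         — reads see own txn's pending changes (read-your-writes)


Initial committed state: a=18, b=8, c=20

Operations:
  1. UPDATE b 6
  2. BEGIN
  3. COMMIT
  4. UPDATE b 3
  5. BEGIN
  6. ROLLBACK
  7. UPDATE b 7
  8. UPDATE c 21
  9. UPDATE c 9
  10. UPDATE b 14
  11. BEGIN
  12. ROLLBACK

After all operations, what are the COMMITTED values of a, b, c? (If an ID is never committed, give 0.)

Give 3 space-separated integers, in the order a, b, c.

Initial committed: {a=18, b=8, c=20}
Op 1: UPDATE b=6 (auto-commit; committed b=6)
Op 2: BEGIN: in_txn=True, pending={}
Op 3: COMMIT: merged [] into committed; committed now {a=18, b=6, c=20}
Op 4: UPDATE b=3 (auto-commit; committed b=3)
Op 5: BEGIN: in_txn=True, pending={}
Op 6: ROLLBACK: discarded pending []; in_txn=False
Op 7: UPDATE b=7 (auto-commit; committed b=7)
Op 8: UPDATE c=21 (auto-commit; committed c=21)
Op 9: UPDATE c=9 (auto-commit; committed c=9)
Op 10: UPDATE b=14 (auto-commit; committed b=14)
Op 11: BEGIN: in_txn=True, pending={}
Op 12: ROLLBACK: discarded pending []; in_txn=False
Final committed: {a=18, b=14, c=9}

Answer: 18 14 9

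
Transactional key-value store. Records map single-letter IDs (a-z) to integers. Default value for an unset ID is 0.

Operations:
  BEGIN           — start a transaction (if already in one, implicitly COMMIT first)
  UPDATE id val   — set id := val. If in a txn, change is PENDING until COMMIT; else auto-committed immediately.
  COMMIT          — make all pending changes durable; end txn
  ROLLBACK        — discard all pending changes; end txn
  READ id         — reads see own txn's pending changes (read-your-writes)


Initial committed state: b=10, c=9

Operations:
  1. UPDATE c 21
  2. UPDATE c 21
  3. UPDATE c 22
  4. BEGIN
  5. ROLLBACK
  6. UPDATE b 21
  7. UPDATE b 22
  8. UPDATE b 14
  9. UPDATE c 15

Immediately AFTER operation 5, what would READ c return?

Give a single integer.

Answer: 22

Derivation:
Initial committed: {b=10, c=9}
Op 1: UPDATE c=21 (auto-commit; committed c=21)
Op 2: UPDATE c=21 (auto-commit; committed c=21)
Op 3: UPDATE c=22 (auto-commit; committed c=22)
Op 4: BEGIN: in_txn=True, pending={}
Op 5: ROLLBACK: discarded pending []; in_txn=False
After op 5: visible(c) = 22 (pending={}, committed={b=10, c=22})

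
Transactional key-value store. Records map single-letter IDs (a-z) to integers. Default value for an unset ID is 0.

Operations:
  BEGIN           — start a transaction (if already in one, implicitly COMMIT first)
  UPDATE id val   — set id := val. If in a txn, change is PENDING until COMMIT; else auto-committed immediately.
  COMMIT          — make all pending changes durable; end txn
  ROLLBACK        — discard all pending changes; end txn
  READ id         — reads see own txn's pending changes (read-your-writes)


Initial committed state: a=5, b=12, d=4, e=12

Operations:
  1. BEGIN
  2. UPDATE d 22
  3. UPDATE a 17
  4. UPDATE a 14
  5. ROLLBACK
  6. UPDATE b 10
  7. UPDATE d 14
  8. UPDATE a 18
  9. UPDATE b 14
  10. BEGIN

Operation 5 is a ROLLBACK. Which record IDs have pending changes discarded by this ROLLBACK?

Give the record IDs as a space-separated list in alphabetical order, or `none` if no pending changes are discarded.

Initial committed: {a=5, b=12, d=4, e=12}
Op 1: BEGIN: in_txn=True, pending={}
Op 2: UPDATE d=22 (pending; pending now {d=22})
Op 3: UPDATE a=17 (pending; pending now {a=17, d=22})
Op 4: UPDATE a=14 (pending; pending now {a=14, d=22})
Op 5: ROLLBACK: discarded pending ['a', 'd']; in_txn=False
Op 6: UPDATE b=10 (auto-commit; committed b=10)
Op 7: UPDATE d=14 (auto-commit; committed d=14)
Op 8: UPDATE a=18 (auto-commit; committed a=18)
Op 9: UPDATE b=14 (auto-commit; committed b=14)
Op 10: BEGIN: in_txn=True, pending={}
ROLLBACK at op 5 discards: ['a', 'd']

Answer: a d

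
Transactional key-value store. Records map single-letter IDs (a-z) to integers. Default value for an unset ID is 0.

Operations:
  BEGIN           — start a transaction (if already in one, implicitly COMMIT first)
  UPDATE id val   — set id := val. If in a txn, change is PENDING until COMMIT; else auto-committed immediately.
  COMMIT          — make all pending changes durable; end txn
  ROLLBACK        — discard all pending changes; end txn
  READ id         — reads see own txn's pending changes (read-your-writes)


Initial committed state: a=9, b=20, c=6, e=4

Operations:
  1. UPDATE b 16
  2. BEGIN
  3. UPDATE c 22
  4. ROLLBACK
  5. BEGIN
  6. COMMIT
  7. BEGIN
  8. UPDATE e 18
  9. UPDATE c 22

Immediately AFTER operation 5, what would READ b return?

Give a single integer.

Initial committed: {a=9, b=20, c=6, e=4}
Op 1: UPDATE b=16 (auto-commit; committed b=16)
Op 2: BEGIN: in_txn=True, pending={}
Op 3: UPDATE c=22 (pending; pending now {c=22})
Op 4: ROLLBACK: discarded pending ['c']; in_txn=False
Op 5: BEGIN: in_txn=True, pending={}
After op 5: visible(b) = 16 (pending={}, committed={a=9, b=16, c=6, e=4})

Answer: 16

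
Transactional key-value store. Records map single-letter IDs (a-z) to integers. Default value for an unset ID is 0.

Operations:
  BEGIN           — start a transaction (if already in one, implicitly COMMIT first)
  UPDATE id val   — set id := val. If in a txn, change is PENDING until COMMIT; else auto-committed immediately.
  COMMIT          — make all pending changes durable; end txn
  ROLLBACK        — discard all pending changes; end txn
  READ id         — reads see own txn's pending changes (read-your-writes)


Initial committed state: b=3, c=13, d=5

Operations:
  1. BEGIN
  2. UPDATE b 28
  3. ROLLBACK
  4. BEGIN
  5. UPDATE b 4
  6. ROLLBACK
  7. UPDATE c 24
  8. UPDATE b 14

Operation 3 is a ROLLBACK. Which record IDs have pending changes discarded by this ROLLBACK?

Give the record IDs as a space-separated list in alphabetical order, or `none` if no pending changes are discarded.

Answer: b

Derivation:
Initial committed: {b=3, c=13, d=5}
Op 1: BEGIN: in_txn=True, pending={}
Op 2: UPDATE b=28 (pending; pending now {b=28})
Op 3: ROLLBACK: discarded pending ['b']; in_txn=False
Op 4: BEGIN: in_txn=True, pending={}
Op 5: UPDATE b=4 (pending; pending now {b=4})
Op 6: ROLLBACK: discarded pending ['b']; in_txn=False
Op 7: UPDATE c=24 (auto-commit; committed c=24)
Op 8: UPDATE b=14 (auto-commit; committed b=14)
ROLLBACK at op 3 discards: ['b']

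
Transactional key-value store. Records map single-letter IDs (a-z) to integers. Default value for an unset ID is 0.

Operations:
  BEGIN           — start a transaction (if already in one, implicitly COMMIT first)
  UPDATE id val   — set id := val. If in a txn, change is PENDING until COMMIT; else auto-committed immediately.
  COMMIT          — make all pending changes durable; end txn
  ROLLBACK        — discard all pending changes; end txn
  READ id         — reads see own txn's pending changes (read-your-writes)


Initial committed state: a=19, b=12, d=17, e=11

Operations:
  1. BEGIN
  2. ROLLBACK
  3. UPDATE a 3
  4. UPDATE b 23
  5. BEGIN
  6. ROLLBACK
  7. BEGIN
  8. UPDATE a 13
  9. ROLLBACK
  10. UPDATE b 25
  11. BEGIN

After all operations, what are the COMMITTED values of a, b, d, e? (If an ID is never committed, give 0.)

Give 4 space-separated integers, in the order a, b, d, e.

Answer: 3 25 17 11

Derivation:
Initial committed: {a=19, b=12, d=17, e=11}
Op 1: BEGIN: in_txn=True, pending={}
Op 2: ROLLBACK: discarded pending []; in_txn=False
Op 3: UPDATE a=3 (auto-commit; committed a=3)
Op 4: UPDATE b=23 (auto-commit; committed b=23)
Op 5: BEGIN: in_txn=True, pending={}
Op 6: ROLLBACK: discarded pending []; in_txn=False
Op 7: BEGIN: in_txn=True, pending={}
Op 8: UPDATE a=13 (pending; pending now {a=13})
Op 9: ROLLBACK: discarded pending ['a']; in_txn=False
Op 10: UPDATE b=25 (auto-commit; committed b=25)
Op 11: BEGIN: in_txn=True, pending={}
Final committed: {a=3, b=25, d=17, e=11}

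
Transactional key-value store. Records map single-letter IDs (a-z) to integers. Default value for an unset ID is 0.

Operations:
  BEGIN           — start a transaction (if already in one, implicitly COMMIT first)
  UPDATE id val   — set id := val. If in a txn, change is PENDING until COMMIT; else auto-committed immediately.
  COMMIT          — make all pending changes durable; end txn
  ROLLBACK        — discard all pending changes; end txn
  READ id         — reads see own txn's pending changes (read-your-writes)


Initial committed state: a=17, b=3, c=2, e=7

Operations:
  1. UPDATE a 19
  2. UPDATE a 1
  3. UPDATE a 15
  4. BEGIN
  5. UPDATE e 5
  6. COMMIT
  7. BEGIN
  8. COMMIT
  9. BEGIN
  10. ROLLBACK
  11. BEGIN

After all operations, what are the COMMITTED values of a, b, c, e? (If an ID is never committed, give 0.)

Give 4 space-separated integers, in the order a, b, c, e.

Initial committed: {a=17, b=3, c=2, e=7}
Op 1: UPDATE a=19 (auto-commit; committed a=19)
Op 2: UPDATE a=1 (auto-commit; committed a=1)
Op 3: UPDATE a=15 (auto-commit; committed a=15)
Op 4: BEGIN: in_txn=True, pending={}
Op 5: UPDATE e=5 (pending; pending now {e=5})
Op 6: COMMIT: merged ['e'] into committed; committed now {a=15, b=3, c=2, e=5}
Op 7: BEGIN: in_txn=True, pending={}
Op 8: COMMIT: merged [] into committed; committed now {a=15, b=3, c=2, e=5}
Op 9: BEGIN: in_txn=True, pending={}
Op 10: ROLLBACK: discarded pending []; in_txn=False
Op 11: BEGIN: in_txn=True, pending={}
Final committed: {a=15, b=3, c=2, e=5}

Answer: 15 3 2 5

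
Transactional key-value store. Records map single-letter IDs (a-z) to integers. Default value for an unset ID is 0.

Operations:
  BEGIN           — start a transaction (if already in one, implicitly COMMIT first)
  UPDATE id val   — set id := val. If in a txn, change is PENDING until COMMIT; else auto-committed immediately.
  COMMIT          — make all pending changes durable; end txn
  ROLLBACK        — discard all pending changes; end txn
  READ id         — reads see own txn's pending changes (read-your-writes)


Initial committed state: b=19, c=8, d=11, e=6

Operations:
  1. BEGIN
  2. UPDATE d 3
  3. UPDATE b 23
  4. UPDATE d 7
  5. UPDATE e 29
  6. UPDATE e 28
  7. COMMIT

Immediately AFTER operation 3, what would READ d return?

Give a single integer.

Answer: 3

Derivation:
Initial committed: {b=19, c=8, d=11, e=6}
Op 1: BEGIN: in_txn=True, pending={}
Op 2: UPDATE d=3 (pending; pending now {d=3})
Op 3: UPDATE b=23 (pending; pending now {b=23, d=3})
After op 3: visible(d) = 3 (pending={b=23, d=3}, committed={b=19, c=8, d=11, e=6})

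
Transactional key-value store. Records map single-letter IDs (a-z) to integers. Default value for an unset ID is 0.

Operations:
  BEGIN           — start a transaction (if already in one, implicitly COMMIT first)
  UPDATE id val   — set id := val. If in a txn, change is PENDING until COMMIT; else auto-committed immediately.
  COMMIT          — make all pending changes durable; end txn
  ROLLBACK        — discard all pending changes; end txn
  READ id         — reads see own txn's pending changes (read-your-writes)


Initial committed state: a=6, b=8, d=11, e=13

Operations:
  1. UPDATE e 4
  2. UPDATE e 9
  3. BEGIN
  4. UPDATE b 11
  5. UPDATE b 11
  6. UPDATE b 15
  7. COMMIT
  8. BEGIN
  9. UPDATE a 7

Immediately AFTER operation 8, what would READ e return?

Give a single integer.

Initial committed: {a=6, b=8, d=11, e=13}
Op 1: UPDATE e=4 (auto-commit; committed e=4)
Op 2: UPDATE e=9 (auto-commit; committed e=9)
Op 3: BEGIN: in_txn=True, pending={}
Op 4: UPDATE b=11 (pending; pending now {b=11})
Op 5: UPDATE b=11 (pending; pending now {b=11})
Op 6: UPDATE b=15 (pending; pending now {b=15})
Op 7: COMMIT: merged ['b'] into committed; committed now {a=6, b=15, d=11, e=9}
Op 8: BEGIN: in_txn=True, pending={}
After op 8: visible(e) = 9 (pending={}, committed={a=6, b=15, d=11, e=9})

Answer: 9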